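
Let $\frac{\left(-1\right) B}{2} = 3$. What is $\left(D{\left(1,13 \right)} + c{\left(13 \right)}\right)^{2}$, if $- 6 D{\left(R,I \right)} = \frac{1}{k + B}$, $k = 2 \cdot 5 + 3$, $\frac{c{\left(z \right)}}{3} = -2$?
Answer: $\frac{64009}{1764} \approx 36.286$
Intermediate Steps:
$c{\left(z \right)} = -6$ ($c{\left(z \right)} = 3 \left(-2\right) = -6$)
$B = -6$ ($B = \left(-2\right) 3 = -6$)
$k = 13$ ($k = 10 + 3 = 13$)
$D{\left(R,I \right)} = - \frac{1}{42}$ ($D{\left(R,I \right)} = - \frac{1}{6 \left(13 - 6\right)} = - \frac{1}{6 \cdot 7} = \left(- \frac{1}{6}\right) \frac{1}{7} = - \frac{1}{42}$)
$\left(D{\left(1,13 \right)} + c{\left(13 \right)}\right)^{2} = \left(- \frac{1}{42} - 6\right)^{2} = \left(- \frac{253}{42}\right)^{2} = \frac{64009}{1764}$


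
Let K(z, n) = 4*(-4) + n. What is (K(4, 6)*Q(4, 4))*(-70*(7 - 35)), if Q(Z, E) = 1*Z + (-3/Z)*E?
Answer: -19600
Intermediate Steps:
K(z, n) = -16 + n
Q(Z, E) = Z - 3*E/Z
(K(4, 6)*Q(4, 4))*(-70*(7 - 35)) = ((-16 + 6)*(4 - 3*4/4))*(-70*(7 - 35)) = (-10*(4 - 3*4*¼))*(-70*(-28)) = -10*(4 - 3)*1960 = -10*1*1960 = -10*1960 = -19600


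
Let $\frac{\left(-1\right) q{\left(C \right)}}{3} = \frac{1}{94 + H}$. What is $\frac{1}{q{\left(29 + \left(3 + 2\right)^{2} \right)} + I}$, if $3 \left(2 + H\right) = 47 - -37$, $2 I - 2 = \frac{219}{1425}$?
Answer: $\frac{3800}{3997} \approx 0.95071$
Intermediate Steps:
$I = \frac{1023}{950}$ ($I = 1 + \frac{219 \cdot \frac{1}{1425}}{2} = 1 + \frac{1}{2} \cdot \frac{73}{475} = 1 + \frac{73}{950} = \frac{1023}{950} \approx 1.0768$)
$H = 26$ ($H = -2 + \frac{47 - -37}{3} = -2 + \frac{47 + 37}{3} = -2 + \frac{1}{3} \cdot 84 = -2 + 28 = 26$)
$q{\left(C \right)} = - \frac{1}{40}$ ($q{\left(C \right)} = - \frac{3}{94 + 26} = - \frac{3}{120} = \left(-3\right) \frac{1}{120} = - \frac{1}{40}$)
$\frac{1}{q{\left(29 + \left(3 + 2\right)^{2} \right)} + I} = \frac{1}{- \frac{1}{40} + \frac{1023}{950}} = \frac{1}{\frac{3997}{3800}} = \frac{3800}{3997}$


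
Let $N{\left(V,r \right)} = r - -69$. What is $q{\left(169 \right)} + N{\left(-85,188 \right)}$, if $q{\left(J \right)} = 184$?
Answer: $441$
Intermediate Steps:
$N{\left(V,r \right)} = 69 + r$ ($N{\left(V,r \right)} = r + 69 = 69 + r$)
$q{\left(169 \right)} + N{\left(-85,188 \right)} = 184 + \left(69 + 188\right) = 184 + 257 = 441$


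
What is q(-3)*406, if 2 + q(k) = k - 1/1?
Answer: -2436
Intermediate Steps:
q(k) = -3 + k (q(k) = -2 + (k - 1/1) = -2 + (k - 1) = -2 + (-1 + k) = -3 + k)
q(-3)*406 = (-3 - 3)*406 = -6*406 = -2436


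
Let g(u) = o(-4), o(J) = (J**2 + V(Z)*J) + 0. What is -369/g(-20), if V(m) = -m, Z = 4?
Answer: -369/32 ≈ -11.531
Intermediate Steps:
o(J) = J**2 - 4*J (o(J) = (J**2 + (-1*4)*J) + 0 = (J**2 - 4*J) + 0 = J**2 - 4*J)
g(u) = 32 (g(u) = -4*(-4 - 4) = -4*(-8) = 32)
-369/g(-20) = -369/32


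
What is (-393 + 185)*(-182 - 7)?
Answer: 39312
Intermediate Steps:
(-393 + 185)*(-182 - 7) = -208*(-189) = 39312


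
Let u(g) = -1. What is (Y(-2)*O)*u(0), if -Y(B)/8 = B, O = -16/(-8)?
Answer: -32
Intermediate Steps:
O = 2 (O = -16*(-1/8) = 2)
Y(B) = -8*B
(Y(-2)*O)*u(0) = (-8*(-2)*2)*(-1) = (16*2)*(-1) = 32*(-1) = -32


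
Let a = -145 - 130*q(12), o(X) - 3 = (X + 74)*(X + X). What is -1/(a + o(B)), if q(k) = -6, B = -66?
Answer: 1/418 ≈ 0.0023923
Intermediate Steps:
o(X) = 3 + 2*X*(74 + X) (o(X) = 3 + (X + 74)*(X + X) = 3 + (74 + X)*(2*X) = 3 + 2*X*(74 + X))
a = 635 (a = -145 - 130*(-6) = -145 + 780 = 635)
-1/(a + o(B)) = -1/(635 + (3 + 2*(-66)² + 148*(-66))) = -1/(635 + (3 + 2*4356 - 9768)) = -1/(635 + (3 + 8712 - 9768)) = -1/(635 - 1053) = -1/(-418) = -1*(-1/418) = 1/418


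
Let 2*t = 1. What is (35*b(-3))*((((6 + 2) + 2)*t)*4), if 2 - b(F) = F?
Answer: 3500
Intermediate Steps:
t = 1/2 (t = (1/2)*1 = 1/2 ≈ 0.50000)
b(F) = 2 - F
(35*b(-3))*((((6 + 2) + 2)*t)*4) = (35*(2 - 1*(-3)))*((((6 + 2) + 2)*(1/2))*4) = (35*(2 + 3))*(((8 + 2)*(1/2))*4) = (35*5)*((10*(1/2))*4) = 175*(5*4) = 175*20 = 3500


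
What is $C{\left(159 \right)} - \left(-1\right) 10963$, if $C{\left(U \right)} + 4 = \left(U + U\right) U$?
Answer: $61521$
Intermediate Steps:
$C{\left(U \right)} = -4 + 2 U^{2}$ ($C{\left(U \right)} = -4 + \left(U + U\right) U = -4 + 2 U U = -4 + 2 U^{2}$)
$C{\left(159 \right)} - \left(-1\right) 10963 = \left(-4 + 2 \cdot 159^{2}\right) - \left(-1\right) 10963 = \left(-4 + 2 \cdot 25281\right) - -10963 = \left(-4 + 50562\right) + 10963 = 50558 + 10963 = 61521$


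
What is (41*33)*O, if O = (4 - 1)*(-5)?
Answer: -20295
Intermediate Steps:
O = -15 (O = 3*(-5) = -15)
(41*33)*O = (41*33)*(-15) = 1353*(-15) = -20295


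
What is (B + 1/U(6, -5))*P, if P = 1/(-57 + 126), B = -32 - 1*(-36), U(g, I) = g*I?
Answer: 119/2070 ≈ 0.057488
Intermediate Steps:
U(g, I) = I*g
B = 4 (B = -32 + 36 = 4)
P = 1/69 ≈ 0.014493
(B + 1/U(6, -5))*P = (4 + 1/(-5*6))*(1/69) = (4 + 1/(-30))*(1/69) = (4 - 1/30)*(1/69) = (119/30)*(1/69) = 119/2070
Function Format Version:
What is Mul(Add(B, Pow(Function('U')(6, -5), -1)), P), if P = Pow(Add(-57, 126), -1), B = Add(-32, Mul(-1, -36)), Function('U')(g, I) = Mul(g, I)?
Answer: Rational(119, 2070) ≈ 0.057488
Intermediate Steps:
Function('U')(g, I) = Mul(I, g)
B = 4 (B = Add(-32, 36) = 4)
P = Rational(1, 69) (P = Pow(69, -1) = Rational(1, 69) ≈ 0.014493)
Mul(Add(B, Pow(Function('U')(6, -5), -1)), P) = Mul(Add(4, Pow(Mul(-5, 6), -1)), Rational(1, 69)) = Mul(Add(4, Pow(-30, -1)), Rational(1, 69)) = Mul(Add(4, Rational(-1, 30)), Rational(1, 69)) = Mul(Rational(119, 30), Rational(1, 69)) = Rational(119, 2070)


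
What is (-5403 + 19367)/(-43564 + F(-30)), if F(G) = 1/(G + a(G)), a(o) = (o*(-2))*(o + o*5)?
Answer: -151230120/471798121 ≈ -0.32054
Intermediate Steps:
a(o) = -12*o² (a(o) = (-2*o)*(o + 5*o) = (-2*o)*(6*o) = -12*o²)
F(G) = 1/(G - 12*G²)
(-5403 + 19367)/(-43564 + F(-30)) = (-5403 + 19367)/(-43564 - 1/(-30*(-1 + 12*(-30)))) = 13964/(-43564 - 1*(-1/30)/(-1 - 360)) = 13964/(-43564 - 1*(-1/30)/(-361)) = 13964/(-43564 - 1*(-1/30)*(-1/361)) = 13964/(-43564 - 1/10830) = 13964/(-471798121/10830) = 13964*(-10830/471798121) = -151230120/471798121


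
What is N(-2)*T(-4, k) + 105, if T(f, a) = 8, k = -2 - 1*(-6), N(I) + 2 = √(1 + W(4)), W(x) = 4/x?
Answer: 89 + 8*√2 ≈ 100.31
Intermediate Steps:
N(I) = -2 + √2 (N(I) = -2 + √(1 + 4/4) = -2 + √(1 + 4*(¼)) = -2 + √(1 + 1) = -2 + √2)
k = 4 (k = -2 + 6 = 4)
N(-2)*T(-4, k) + 105 = (-2 + √2)*8 + 105 = (-16 + 8*√2) + 105 = 89 + 8*√2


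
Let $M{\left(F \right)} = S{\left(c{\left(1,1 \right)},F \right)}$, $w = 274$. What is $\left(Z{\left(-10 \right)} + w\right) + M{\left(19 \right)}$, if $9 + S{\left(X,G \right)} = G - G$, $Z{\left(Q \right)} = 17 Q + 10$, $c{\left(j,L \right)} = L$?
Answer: $105$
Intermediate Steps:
$Z{\left(Q \right)} = 10 + 17 Q$
$S{\left(X,G \right)} = -9$ ($S{\left(X,G \right)} = -9 + \left(G - G\right) = -9 + 0 = -9$)
$M{\left(F \right)} = -9$
$\left(Z{\left(-10 \right)} + w\right) + M{\left(19 \right)} = \left(\left(10 + 17 \left(-10\right)\right) + 274\right) - 9 = \left(\left(10 - 170\right) + 274\right) - 9 = \left(-160 + 274\right) - 9 = 114 - 9 = 105$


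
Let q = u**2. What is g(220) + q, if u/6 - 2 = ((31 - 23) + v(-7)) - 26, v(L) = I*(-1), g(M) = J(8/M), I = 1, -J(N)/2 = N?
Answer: 572216/55 ≈ 10404.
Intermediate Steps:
J(N) = -2*N
g(M) = -16/M
v(L) = -1 (v(L) = 1*(-1) = -1)
u = -102 (u = 12 + 6*(((31 - 23) - 1) - 26) = 12 + 6*((8 - 1) - 26) = 12 + 6*(7 - 26) = 12 + 6*(-19) = 12 - 114 = -102)
q = 10404 (q = (-102)**2 = 10404)
g(220) + q = -16/220 + 10404 = -16*1/220 + 10404 = -4/55 + 10404 = 572216/55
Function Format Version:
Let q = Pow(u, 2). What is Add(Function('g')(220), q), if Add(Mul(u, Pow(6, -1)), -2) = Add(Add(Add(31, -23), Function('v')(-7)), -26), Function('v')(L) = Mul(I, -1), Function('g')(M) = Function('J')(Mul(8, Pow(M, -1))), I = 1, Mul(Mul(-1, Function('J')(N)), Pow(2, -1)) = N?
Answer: Rational(572216, 55) ≈ 10404.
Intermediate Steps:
Function('J')(N) = Mul(-2, N)
Function('g')(M) = Mul(-16, Pow(M, -1)) (Function('g')(M) = Mul(-2, Mul(8, Pow(M, -1))) = Mul(-16, Pow(M, -1)))
Function('v')(L) = -1 (Function('v')(L) = Mul(1, -1) = -1)
u = -102 (u = Add(12, Mul(6, Add(Add(Add(31, -23), -1), -26))) = Add(12, Mul(6, Add(Add(8, -1), -26))) = Add(12, Mul(6, Add(7, -26))) = Add(12, Mul(6, -19)) = Add(12, -114) = -102)
q = 10404 (q = Pow(-102, 2) = 10404)
Add(Function('g')(220), q) = Add(Mul(-16, Pow(220, -1)), 10404) = Add(Mul(-16, Rational(1, 220)), 10404) = Add(Rational(-4, 55), 10404) = Rational(572216, 55)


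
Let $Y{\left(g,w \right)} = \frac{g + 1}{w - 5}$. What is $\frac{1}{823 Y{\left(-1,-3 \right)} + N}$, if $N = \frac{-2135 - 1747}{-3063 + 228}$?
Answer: $\frac{945}{1294} \approx 0.73029$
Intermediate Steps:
$Y{\left(g,w \right)} = \frac{1 + g}{-5 + w}$
$N = \frac{1294}{945}$ ($N = - \frac{3882}{-2835} = \left(-3882\right) \left(- \frac{1}{2835}\right) = \frac{1294}{945} \approx 1.3693$)
$\frac{1}{823 Y{\left(-1,-3 \right)} + N} = \frac{1}{823 \frac{1 - 1}{-5 - 3} + \frac{1294}{945}} = \frac{1}{823 \frac{1}{-8} \cdot 0 + \frac{1294}{945}} = \frac{1}{823 \left(\left(- \frac{1}{8}\right) 0\right) + \frac{1294}{945}} = \frac{1}{823 \cdot 0 + \frac{1294}{945}} = \frac{1}{0 + \frac{1294}{945}} = \frac{1}{\frac{1294}{945}} = \frac{945}{1294}$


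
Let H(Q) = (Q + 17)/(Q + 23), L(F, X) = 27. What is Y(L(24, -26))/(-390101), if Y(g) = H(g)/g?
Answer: -22/263318175 ≈ -8.3549e-8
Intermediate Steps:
H(Q) = (17 + Q)/(23 + Q)
Y(g) = (17 + g)/(g*(23 + g)) (Y(g) = ((17 + g)/(23 + g))/g = (17 + g)/(g*(23 + g)))
Y(L(24, -26))/(-390101) = ((17 + 27)/(27*(23 + 27)))/(-390101) = ((1/27)*44/50)*(-1/390101) = ((1/27)*(1/50)*44)*(-1/390101) = (22/675)*(-1/390101) = -22/263318175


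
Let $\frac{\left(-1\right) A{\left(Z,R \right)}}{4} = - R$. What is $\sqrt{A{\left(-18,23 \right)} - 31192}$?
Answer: $10 i \sqrt{311} \approx 176.35 i$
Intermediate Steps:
$A{\left(Z,R \right)} = 4 R$ ($A{\left(Z,R \right)} = - 4 \left(- R\right) = 4 R$)
$\sqrt{A{\left(-18,23 \right)} - 31192} = \sqrt{4 \cdot 23 - 31192} = \sqrt{92 - 31192} = \sqrt{-31100} = 10 i \sqrt{311}$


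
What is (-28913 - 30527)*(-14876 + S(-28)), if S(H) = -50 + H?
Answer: 888865760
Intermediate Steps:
(-28913 - 30527)*(-14876 + S(-28)) = (-28913 - 30527)*(-14876 + (-50 - 28)) = -59440*(-14876 - 78) = -59440*(-14954) = 888865760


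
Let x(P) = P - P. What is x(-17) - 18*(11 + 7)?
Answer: -324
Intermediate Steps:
x(P) = 0
x(-17) - 18*(11 + 7) = 0 - 18*(11 + 7) = 0 - 18*18 = 0 - 324 = -324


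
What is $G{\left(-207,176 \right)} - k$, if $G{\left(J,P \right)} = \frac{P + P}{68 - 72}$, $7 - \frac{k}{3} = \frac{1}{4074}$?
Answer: $- \frac{148021}{1358} \approx -109.0$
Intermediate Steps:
$k = \frac{28517}{1358}$ ($k = 21 - \frac{3}{4074} = 21 - \frac{1}{1358} = \frac{28517}{1358} \approx 20.999$)
$G{\left(J,P \right)} = - \frac{P}{2}$ ($G{\left(J,P \right)} = \frac{2 P}{-4} = 2 P \left(- \frac{1}{4}\right) = - \frac{P}{2}$)
$G{\left(-207,176 \right)} - k = \left(- \frac{1}{2}\right) 176 - \frac{28517}{1358} = -88 - \frac{28517}{1358} = - \frac{148021}{1358}$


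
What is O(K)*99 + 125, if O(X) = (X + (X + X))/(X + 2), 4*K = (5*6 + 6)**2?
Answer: 68489/163 ≈ 420.18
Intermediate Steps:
K = 324 (K = (5*6 + 6)**2/4 = (30 + 6)**2/4 = (1/4)*36**2 = (1/4)*1296 = 324)
O(X) = 3*X/(2 + X) (O(X) = (X + 2*X)/(2 + X) = (3*X)/(2 + X) = 3*X/(2 + X))
O(K)*99 + 125 = (3*324/(2 + 324))*99 + 125 = (3*324/326)*99 + 125 = (3*324*(1/326))*99 + 125 = (486/163)*99 + 125 = 48114/163 + 125 = 68489/163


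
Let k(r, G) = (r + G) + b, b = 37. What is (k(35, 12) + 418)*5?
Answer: 2510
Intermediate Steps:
k(r, G) = 37 + G + r (k(r, G) = (r + G) + 37 = (G + r) + 37 = 37 + G + r)
(k(35, 12) + 418)*5 = ((37 + 12 + 35) + 418)*5 = (84 + 418)*5 = 502*5 = 2510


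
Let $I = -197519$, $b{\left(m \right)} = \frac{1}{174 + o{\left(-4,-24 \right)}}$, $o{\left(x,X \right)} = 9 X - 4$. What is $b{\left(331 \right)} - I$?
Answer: $\frac{9085873}{46} \approx 1.9752 \cdot 10^{5}$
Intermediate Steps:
$o{\left(x,X \right)} = -4 + 9 X$
$b{\left(m \right)} = - \frac{1}{46}$ ($b{\left(m \right)} = \frac{1}{174 + \left(-4 + 9 \left(-24\right)\right)} = \frac{1}{174 - 220} = \frac{1}{-46} = - \frac{1}{46}$)
$b{\left(331 \right)} - I = - \frac{1}{46} - -197519 = - \frac{1}{46} + 197519 = \frac{9085873}{46}$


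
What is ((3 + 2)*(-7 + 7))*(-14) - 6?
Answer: -6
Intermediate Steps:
((3 + 2)*(-7 + 7))*(-14) - 6 = (5*0)*(-14) - 6 = 0*(-14) - 6 = 0 - 6 = -6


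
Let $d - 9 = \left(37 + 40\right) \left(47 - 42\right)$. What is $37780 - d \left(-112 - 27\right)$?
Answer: $92546$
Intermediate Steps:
$d = 394$ ($d = 9 + \left(37 + 40\right) \left(47 - 42\right) = 9 + 77 \cdot 5 = 9 + 385 = 394$)
$37780 - d \left(-112 - 27\right) = 37780 - 394 \left(-112 - 27\right) = 37780 - 394 \left(-139\right) = 37780 - -54766 = 37780 + 54766 = 92546$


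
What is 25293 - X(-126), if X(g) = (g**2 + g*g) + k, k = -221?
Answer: -6238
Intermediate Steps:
X(g) = -221 + 2*g**2 (X(g) = (g**2 + g*g) - 221 = (g**2 + g**2) - 221 = 2*g**2 - 221 = -221 + 2*g**2)
25293 - X(-126) = 25293 - (-221 + 2*(-126)**2) = 25293 - (-221 + 2*15876) = 25293 - (-221 + 31752) = 25293 - 1*31531 = 25293 - 31531 = -6238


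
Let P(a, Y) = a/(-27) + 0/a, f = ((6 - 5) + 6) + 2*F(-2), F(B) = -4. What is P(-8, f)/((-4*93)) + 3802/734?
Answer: 4772677/921537 ≈ 5.1790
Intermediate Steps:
f = -1 (f = ((6 - 5) + 6) + 2*(-4) = (1 + 6) - 8 = 7 - 8 = -1)
P(a, Y) = -a/27 (P(a, Y) = a*(-1/27) + 0 = -a/27 + 0 = -a/27)
P(-8, f)/((-4*93)) + 3802/734 = (-1/27*(-8))/((-4*93)) + 3802/734 = (8/27)/(-372) + 3802*(1/734) = (8/27)*(-1/372) + 1901/367 = -2/2511 + 1901/367 = 4772677/921537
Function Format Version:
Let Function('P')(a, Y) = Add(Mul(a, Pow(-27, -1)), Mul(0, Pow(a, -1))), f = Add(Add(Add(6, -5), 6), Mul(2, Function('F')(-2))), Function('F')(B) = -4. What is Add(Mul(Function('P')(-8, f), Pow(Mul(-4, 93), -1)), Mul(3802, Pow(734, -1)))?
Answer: Rational(4772677, 921537) ≈ 5.1790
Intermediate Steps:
f = -1 (f = Add(Add(Add(6, -5), 6), Mul(2, -4)) = Add(Add(1, 6), -8) = Add(7, -8) = -1)
Function('P')(a, Y) = Mul(Rational(-1, 27), a) (Function('P')(a, Y) = Add(Mul(a, Rational(-1, 27)), 0) = Add(Mul(Rational(-1, 27), a), 0) = Mul(Rational(-1, 27), a))
Add(Mul(Function('P')(-8, f), Pow(Mul(-4, 93), -1)), Mul(3802, Pow(734, -1))) = Add(Mul(Mul(Rational(-1, 27), -8), Pow(Mul(-4, 93), -1)), Mul(3802, Pow(734, -1))) = Add(Mul(Rational(8, 27), Pow(-372, -1)), Mul(3802, Rational(1, 734))) = Add(Mul(Rational(8, 27), Rational(-1, 372)), Rational(1901, 367)) = Add(Rational(-2, 2511), Rational(1901, 367)) = Rational(4772677, 921537)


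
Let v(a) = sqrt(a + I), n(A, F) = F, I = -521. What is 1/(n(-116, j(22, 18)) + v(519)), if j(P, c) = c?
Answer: 9/163 - I*sqrt(2)/326 ≈ 0.055215 - 0.0043381*I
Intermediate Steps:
v(a) = sqrt(-521 + a) (v(a) = sqrt(a - 521) = sqrt(-521 + a))
1/(n(-116, j(22, 18)) + v(519)) = 1/(18 + sqrt(-521 + 519)) = 1/(18 + sqrt(-2)) = 1/(18 + I*sqrt(2))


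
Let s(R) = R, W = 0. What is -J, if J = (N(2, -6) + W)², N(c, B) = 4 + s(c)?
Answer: -36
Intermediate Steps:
N(c, B) = 4 + c
J = 36 (J = ((4 + 2) + 0)² = (6 + 0)² = 6² = 36)
-J = -1*36 = -36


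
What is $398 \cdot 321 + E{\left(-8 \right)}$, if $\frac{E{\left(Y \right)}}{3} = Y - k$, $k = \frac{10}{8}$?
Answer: $\frac{510921}{4} \approx 1.2773 \cdot 10^{5}$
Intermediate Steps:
$k = \frac{5}{4}$ ($k = 10 \cdot \frac{1}{8} = \frac{5}{4} \approx 1.25$)
$E{\left(Y \right)} = - \frac{15}{4} + 3 Y$ ($E{\left(Y \right)} = 3 \left(Y - \frac{5}{4}\right) = 3 \left(- \frac{5}{4} + Y\right) = - \frac{15}{4} + 3 Y$)
$398 \cdot 321 + E{\left(-8 \right)} = 398 \cdot 321 + \left(- \frac{15}{4} + 3 \left(-8\right)\right) = 127758 - \frac{111}{4} = \frac{510921}{4}$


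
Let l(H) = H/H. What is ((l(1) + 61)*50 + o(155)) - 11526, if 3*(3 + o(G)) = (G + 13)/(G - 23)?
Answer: -278143/33 ≈ -8428.6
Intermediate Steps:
o(G) = -3 + (13 + G)/(3*(-23 + G)) (o(G) = -3 + ((G + 13)/(G - 23))/3 = -3 + ((13 + G)/(-23 + G))/3 = -3 + (13 + G)/(3*(-23 + G)))
l(H) = 1
((l(1) + 61)*50 + o(155)) - 11526 = ((1 + 61)*50 + 4*(55 - 2*155)/(3*(-23 + 155))) - 11526 = (62*50 + (4/3)*(55 - 310)/132) - 11526 = (3100 + (4/3)*(1/132)*(-255)) - 11526 = (3100 - 85/33) - 11526 = 102215/33 - 11526 = -278143/33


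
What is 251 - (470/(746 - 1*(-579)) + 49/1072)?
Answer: 71190327/284080 ≈ 250.60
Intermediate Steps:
251 - (470/(746 - 1*(-579)) + 49/1072) = 251 - (470/(746 + 579) + 49*(1/1072)) = 251 - (470/1325 + 49/1072) = 251 - (470*(1/1325) + 49/1072) = 251 - (94/265 + 49/1072) = 251 - 1*113753/284080 = 251 - 113753/284080 = 71190327/284080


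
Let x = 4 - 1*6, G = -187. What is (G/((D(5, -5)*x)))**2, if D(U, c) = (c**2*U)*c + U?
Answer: 34969/1537600 ≈ 0.022743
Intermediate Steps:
D(U, c) = U + U*c**3 (D(U, c) = (U*c**2)*c + U = U*c**3 + U = U + U*c**3)
x = -2 (x = 4 - 6 = -2)
(G/((D(5, -5)*x)))**2 = (-187*(-1/(10*(1 + (-5)**3))))**2 = (-187*(-1/(10*(1 - 125))))**2 = (-187/((5*(-124))*(-2)))**2 = (-187/((-620*(-2))))**2 = (-187/1240)**2 = 34969/1537600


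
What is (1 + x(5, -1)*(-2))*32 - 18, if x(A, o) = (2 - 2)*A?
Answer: 14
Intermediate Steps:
x(A, o) = 0 (x(A, o) = 0*A = 0)
(1 + x(5, -1)*(-2))*32 - 18 = (1 + 0*(-2))*32 - 18 = (1 + 0)*32 - 18 = 1*32 - 18 = 32 - 18 = 14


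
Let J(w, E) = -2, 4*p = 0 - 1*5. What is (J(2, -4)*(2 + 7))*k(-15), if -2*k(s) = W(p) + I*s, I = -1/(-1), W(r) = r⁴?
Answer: -28935/256 ≈ -113.03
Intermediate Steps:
p = -5/4 (p = (0 - 1*5)/4 = (0 - 5)/4 = (¼)*(-5) = -5/4 ≈ -1.2500)
I = 1 (I = -1*(-1) = 1)
k(s) = -625/512 - s/2 (k(s) = -((-5/4)⁴ + 1*s)/2 = -(625/256 + s)/2 = -625/512 - s/2)
(J(2, -4)*(2 + 7))*k(-15) = (-2*(2 + 7))*(-625/512 - ½*(-15)) = (-2*9)*(-625/512 + 15/2) = -18*3215/512 = -28935/256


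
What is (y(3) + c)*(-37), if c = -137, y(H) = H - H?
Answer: 5069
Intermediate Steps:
y(H) = 0
(y(3) + c)*(-37) = (0 - 137)*(-37) = -137*(-37) = 5069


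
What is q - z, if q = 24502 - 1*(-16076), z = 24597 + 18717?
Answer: -2736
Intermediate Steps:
z = 43314
q = 40578 (q = 24502 + 16076 = 40578)
q - z = 40578 - 1*43314 = 40578 - 43314 = -2736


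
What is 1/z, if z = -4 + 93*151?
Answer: 1/14039 ≈ 7.1230e-5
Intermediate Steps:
z = 14039 (z = -4 + 14043 = 14039)
1/z = 1/14039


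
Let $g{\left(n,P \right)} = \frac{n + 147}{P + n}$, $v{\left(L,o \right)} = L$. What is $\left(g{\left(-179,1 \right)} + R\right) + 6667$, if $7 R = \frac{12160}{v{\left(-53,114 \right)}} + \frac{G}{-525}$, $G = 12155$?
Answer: $\frac{22989976718}{3466995} \approx 6631.1$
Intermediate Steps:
$g{\left(n,P \right)} = \frac{147 + n}{P + n}$
$R = - \frac{1405643}{38955}$ ($R = \frac{\frac{12160}{-53} + \frac{12155}{-525}}{7} = \frac{12160 \left(- \frac{1}{53}\right) + 12155 \left(- \frac{1}{525}\right)}{7} = \frac{- \frac{12160}{53} - \frac{2431}{105}}{7} = \frac{1}{7} \left(- \frac{1405643}{5565}\right) = - \frac{1405643}{38955} \approx -36.084$)
$\left(g{\left(-179,1 \right)} + R\right) + 6667 = \left(\frac{147 - 179}{1 - 179} - \frac{1405643}{38955}\right) + 6667 = \left(\frac{1}{-178} \left(-32\right) - \frac{1405643}{38955}\right) + 6667 = \left(\left(- \frac{1}{178}\right) \left(-32\right) - \frac{1405643}{38955}\right) + 6667 = \left(\frac{16}{89} - \frac{1405643}{38955}\right) + 6667 = - \frac{124478947}{3466995} + 6667 = \frac{22989976718}{3466995}$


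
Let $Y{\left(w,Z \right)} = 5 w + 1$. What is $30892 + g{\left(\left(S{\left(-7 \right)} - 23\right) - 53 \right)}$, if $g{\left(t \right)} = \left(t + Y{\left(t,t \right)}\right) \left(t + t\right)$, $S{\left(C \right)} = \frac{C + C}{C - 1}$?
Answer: $\frac{387601}{4} \approx 96900.0$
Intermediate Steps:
$Y{\left(w,Z \right)} = 1 + 5 w$
$S{\left(C \right)} = \frac{2 C}{-1 + C}$
$g{\left(t \right)} = 2 t \left(1 + 6 t\right)$ ($g{\left(t \right)} = \left(t + \left(1 + 5 t\right)\right) \left(t + t\right) = \left(1 + 6 t\right) 2 t = 2 t \left(1 + 6 t\right)$)
$30892 + g{\left(\left(S{\left(-7 \right)} - 23\right) - 53 \right)} = 30892 + 2 \left(\left(2 \left(-7\right) \frac{1}{-1 - 7} - 23\right) - 53\right) \left(1 + 6 \left(\left(2 \left(-7\right) \frac{1}{-1 - 7} - 23\right) - 53\right)\right) = 30892 + 2 \left(\left(2 \left(-7\right) \frac{1}{-8} - 23\right) - 53\right) \left(1 + 6 \left(\left(2 \left(-7\right) \frac{1}{-8} - 23\right) - 53\right)\right) = 30892 + 2 \left(\left(2 \left(-7\right) \left(- \frac{1}{8}\right) - 23\right) - 53\right) \left(1 + 6 \left(\left(2 \left(-7\right) \left(- \frac{1}{8}\right) - 23\right) - 53\right)\right) = 30892 + 2 \left(\left(\frac{7}{4} - 23\right) - 53\right) \left(1 + 6 \left(\left(\frac{7}{4} - 23\right) - 53\right)\right) = 30892 + 2 \left(- \frac{85}{4} - 53\right) \left(1 + 6 \left(- \frac{85}{4} - 53\right)\right) = 30892 + 2 \left(- \frac{297}{4}\right) \left(1 + 6 \left(- \frac{297}{4}\right)\right) = 30892 + 2 \left(- \frac{297}{4}\right) \left(1 - \frac{891}{2}\right) = 30892 + 2 \left(- \frac{297}{4}\right) \left(- \frac{889}{2}\right) = 30892 + \frac{264033}{4} = \frac{387601}{4}$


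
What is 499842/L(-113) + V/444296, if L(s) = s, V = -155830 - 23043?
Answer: -222098013881/50205448 ≈ -4423.8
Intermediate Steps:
V = -178873
499842/L(-113) + V/444296 = 499842/(-113) - 178873/444296 = 499842*(-1/113) - 178873*1/444296 = -499842/113 - 178873/444296 = -222098013881/50205448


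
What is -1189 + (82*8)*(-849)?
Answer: -558133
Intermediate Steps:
-1189 + (82*8)*(-849) = -1189 + 656*(-849) = -1189 - 556944 = -558133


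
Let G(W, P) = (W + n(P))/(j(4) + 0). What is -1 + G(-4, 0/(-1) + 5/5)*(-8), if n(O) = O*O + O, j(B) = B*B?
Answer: 0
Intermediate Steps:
j(B) = B**2
n(O) = O + O**2 (n(O) = O**2 + O = O + O**2)
G(W, P) = W/16 + P*(1 + P)/16 (G(W, P) = (W + P*(1 + P))/(4**2 + 0) = (W + P*(1 + P))/(16 + 0) = (W + P*(1 + P))/16 = (W + P*(1 + P))*(1/16) = W/16 + P*(1 + P)/16)
-1 + G(-4, 0/(-1) + 5/5)*(-8) = -1 + ((1/16)*(-4) + (0/(-1) + 5/5)*(1 + (0/(-1) + 5/5))/16)*(-8) = -1 + (-1/4 + (0*(-1) + 5*(1/5))*(1 + (0*(-1) + 5*(1/5)))/16)*(-8) = -1 + (-1/4 + (0 + 1)*(1 + (0 + 1))/16)*(-8) = -1 + (-1/4 + (1/16)*1*(1 + 1))*(-8) = -1 + (-1/4 + (1/16)*1*2)*(-8) = -1 + (-1/4 + 1/8)*(-8) = -1 - 1/8*(-8) = -1 + 1 = 0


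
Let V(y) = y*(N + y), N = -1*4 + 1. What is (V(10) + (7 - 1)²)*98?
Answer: 10388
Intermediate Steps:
N = -3 (N = -4 + 1 = -3)
V(y) = y*(-3 + y)
(V(10) + (7 - 1)²)*98 = (10*(-3 + 10) + (7 - 1)²)*98 = (10*7 + 6²)*98 = (70 + 36)*98 = 106*98 = 10388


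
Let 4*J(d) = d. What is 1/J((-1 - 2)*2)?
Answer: -⅔ ≈ -0.66667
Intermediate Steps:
J(d) = d/4
1/J((-1 - 2)*2) = 1/(((-1 - 2)*2)/4) = 1/((-3*2)/4) = 1/((¼)*(-6)) = 1/(-3/2) = -⅔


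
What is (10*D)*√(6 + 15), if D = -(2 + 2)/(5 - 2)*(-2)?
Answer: 80*√21/3 ≈ 122.20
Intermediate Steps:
D = 8/3 (D = -4/3*(-2) = 8/3 ≈ 2.6667)
(10*D)*√(6 + 15) = (10*(8/3))*√(6 + 15) = 80*√21/3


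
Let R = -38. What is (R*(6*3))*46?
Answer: -31464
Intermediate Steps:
(R*(6*3))*46 = -228*3*46 = -38*18*46 = -684*46 = -31464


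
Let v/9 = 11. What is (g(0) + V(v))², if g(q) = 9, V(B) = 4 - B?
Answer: 7396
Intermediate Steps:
v = 99 (v = 9*11 = 99)
(g(0) + V(v))² = (9 + (4 - 1*99))² = (9 + (4 - 99))² = (9 - 95)² = (-86)² = 7396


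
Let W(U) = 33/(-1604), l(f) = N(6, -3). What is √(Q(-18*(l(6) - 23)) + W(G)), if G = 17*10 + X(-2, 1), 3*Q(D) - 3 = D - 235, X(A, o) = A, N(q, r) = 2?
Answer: √281604255/2406 ≈ 6.9747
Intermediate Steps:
l(f) = 2
Q(D) = -232/3 + D/3 (Q(D) = 1 + (D - 235)/3 = 1 + (-235 + D)/3 = 1 + (-235/3 + D/3) = -232/3 + D/3)
G = 168 (G = 17*10 - 2 = 170 - 2 = 168)
W(U) = -33/1604 (W(U) = 33*(-1/1604) = -33/1604)
√(Q(-18*(l(6) - 23)) + W(G)) = √((-232/3 + (-18*(2 - 23))/3) - 33/1604) = √((-232/3 + (-18*(-21))/3) - 33/1604) = √((-232/3 + (⅓)*378) - 33/1604) = √((-232/3 + 126) - 33/1604) = √(146/3 - 33/1604) = √(234085/4812) = √281604255/2406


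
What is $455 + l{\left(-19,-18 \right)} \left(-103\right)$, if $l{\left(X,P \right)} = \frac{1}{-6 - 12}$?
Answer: $\frac{8293}{18} \approx 460.72$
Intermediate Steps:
$l{\left(X,P \right)} = - \frac{1}{18}$ ($l{\left(X,P \right)} = \frac{1}{-18} = - \frac{1}{18}$)
$455 + l{\left(-19,-18 \right)} \left(-103\right) = 455 - - \frac{103}{18} = 455 + \frac{103}{18} = \frac{8293}{18}$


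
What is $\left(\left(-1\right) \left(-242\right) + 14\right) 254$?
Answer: $65024$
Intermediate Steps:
$\left(\left(-1\right) \left(-242\right) + 14\right) 254 = \left(242 + 14\right) 254 = 256 \cdot 254 = 65024$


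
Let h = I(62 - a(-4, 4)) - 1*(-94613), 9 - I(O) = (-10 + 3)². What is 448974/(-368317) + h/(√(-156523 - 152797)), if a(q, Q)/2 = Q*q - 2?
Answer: -448974/368317 - 94573*I*√77330/154660 ≈ -1.219 - 170.04*I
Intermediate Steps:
a(q, Q) = -4 + 2*Q*q (a(q, Q) = 2*(Q*q - 2) = 2*(-2 + Q*q) = -4 + 2*Q*q)
I(O) = -40 (I(O) = 9 - (-10 + 3)² = 9 - 1*(-7)² = 9 - 1*49 = 9 - 49 = -40)
h = 94573 (h = -40 - 1*(-94613) = -40 + 94613 = 94573)
448974/(-368317) + h/(√(-156523 - 152797)) = 448974/(-368317) + 94573/(√(-156523 - 152797)) = 448974*(-1/368317) + 94573/(√(-309320)) = -448974/368317 + 94573/((2*I*√77330)) = -448974/368317 + 94573*(-I*√77330/154660) = -448974/368317 - 94573*I*√77330/154660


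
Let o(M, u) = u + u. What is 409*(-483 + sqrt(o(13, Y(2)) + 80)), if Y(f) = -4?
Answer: -197547 + 2454*sqrt(2) ≈ -1.9408e+5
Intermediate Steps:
o(M, u) = 2*u
409*(-483 + sqrt(o(13, Y(2)) + 80)) = 409*(-483 + sqrt(2*(-4) + 80)) = 409*(-483 + sqrt(-8 + 80)) = 409*(-483 + sqrt(72)) = 409*(-483 + 6*sqrt(2)) = -197547 + 2454*sqrt(2)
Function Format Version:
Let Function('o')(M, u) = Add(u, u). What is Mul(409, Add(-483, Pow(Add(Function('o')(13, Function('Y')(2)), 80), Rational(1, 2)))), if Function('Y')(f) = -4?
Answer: Add(-197547, Mul(2454, Pow(2, Rational(1, 2)))) ≈ -1.9408e+5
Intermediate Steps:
Function('o')(M, u) = Mul(2, u)
Mul(409, Add(-483, Pow(Add(Function('o')(13, Function('Y')(2)), 80), Rational(1, 2)))) = Mul(409, Add(-483, Pow(Add(Mul(2, -4), 80), Rational(1, 2)))) = Mul(409, Add(-483, Pow(Add(-8, 80), Rational(1, 2)))) = Mul(409, Add(-483, Pow(72, Rational(1, 2)))) = Mul(409, Add(-483, Mul(6, Pow(2, Rational(1, 2))))) = Add(-197547, Mul(2454, Pow(2, Rational(1, 2))))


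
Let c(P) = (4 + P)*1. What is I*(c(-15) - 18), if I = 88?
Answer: -2552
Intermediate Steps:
c(P) = 4 + P
I*(c(-15) - 18) = 88*((4 - 15) - 18) = 88*(-11 - 18) = 88*(-29) = -2552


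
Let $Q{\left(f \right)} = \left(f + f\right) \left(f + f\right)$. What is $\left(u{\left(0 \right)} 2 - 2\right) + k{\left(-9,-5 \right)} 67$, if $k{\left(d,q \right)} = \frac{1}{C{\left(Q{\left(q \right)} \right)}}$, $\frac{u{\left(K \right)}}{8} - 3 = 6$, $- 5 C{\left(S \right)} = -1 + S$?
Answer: $\frac{13723}{99} \approx 138.62$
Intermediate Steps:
$Q{\left(f \right)} = 4 f^{2}$ ($Q{\left(f \right)} = 2 f 2 f = 4 f^{2}$)
$C{\left(S \right)} = \frac{1}{5} - \frac{S}{5}$ ($C{\left(S \right)} = - \frac{-1 + S}{5} = \frac{1}{5} - \frac{S}{5}$)
$u{\left(K \right)} = 72$ ($u{\left(K \right)} = 24 + 8 \cdot 6 = 24 + 48 = 72$)
$k{\left(d,q \right)} = \frac{1}{\frac{1}{5} - \frac{4 q^{2}}{5}}$
$\left(u{\left(0 \right)} 2 - 2\right) + k{\left(-9,-5 \right)} 67 = \left(72 \cdot 2 - 2\right) + - \frac{5}{-1 + 4 \left(-5\right)^{2}} \cdot 67 = \left(144 - 2\right) + - \frac{5}{-1 + 4 \cdot 25} \cdot 67 = 142 + - \frac{5}{-1 + 100} \cdot 67 = 142 + - \frac{5}{99} \cdot 67 = 142 + \left(-5\right) \frac{1}{99} \cdot 67 = 142 - \frac{335}{99} = \frac{13723}{99}$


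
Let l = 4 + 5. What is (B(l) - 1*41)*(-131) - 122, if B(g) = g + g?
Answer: 2891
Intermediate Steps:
l = 9
B(g) = 2*g
(B(l) - 1*41)*(-131) - 122 = (2*9 - 1*41)*(-131) - 122 = (18 - 41)*(-131) - 122 = -23*(-131) - 122 = 3013 - 122 = 2891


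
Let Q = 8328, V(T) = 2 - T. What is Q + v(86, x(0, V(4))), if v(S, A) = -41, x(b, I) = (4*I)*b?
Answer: 8287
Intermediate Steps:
x(b, I) = 4*I*b
Q + v(86, x(0, V(4))) = 8328 - 41 = 8287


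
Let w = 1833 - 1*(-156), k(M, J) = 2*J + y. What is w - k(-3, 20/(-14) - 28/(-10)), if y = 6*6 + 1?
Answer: 68224/35 ≈ 1949.3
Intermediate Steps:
y = 37 (y = 36 + 1 = 37)
k(M, J) = 37 + 2*J (k(M, J) = 2*J + 37 = 37 + 2*J)
w = 1989 (w = 1833 + 156 = 1989)
w - k(-3, 20/(-14) - 28/(-10)) = 1989 - (37 + 2*(20/(-14) - 28/(-10))) = 1989 - (37 + 2*(20*(-1/14) - 28*(-⅒))) = 1989 - (37 + 2*(-10/7 + 14/5)) = 1989 - (37 + 2*(48/35)) = 1989 - (37 + 96/35) = 1989 - 1*1391/35 = 1989 - 1391/35 = 68224/35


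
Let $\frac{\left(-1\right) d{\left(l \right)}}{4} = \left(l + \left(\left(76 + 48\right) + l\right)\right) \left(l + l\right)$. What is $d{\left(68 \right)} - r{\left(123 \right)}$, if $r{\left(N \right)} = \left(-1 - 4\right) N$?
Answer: $-140825$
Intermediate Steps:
$d{\left(l \right)} = - 8 l \left(124 + 2 l\right)$ ($d{\left(l \right)} = - 4 \left(l + \left(\left(76 + 48\right) + l\right)\right) \left(l + l\right) = - 4 \left(l + \left(124 + l\right)\right) 2 l = - 4 \left(124 + 2 l\right) 2 l = - 4 \cdot 2 l \left(124 + 2 l\right) = - 8 l \left(124 + 2 l\right)$)
$r{\left(N \right)} = - 5 N$
$d{\left(68 \right)} - r{\left(123 \right)} = \left(-16\right) 68 \left(62 + 68\right) - \left(-5\right) 123 = \left(-16\right) 68 \cdot 130 - -615 = -141440 + 615 = -140825$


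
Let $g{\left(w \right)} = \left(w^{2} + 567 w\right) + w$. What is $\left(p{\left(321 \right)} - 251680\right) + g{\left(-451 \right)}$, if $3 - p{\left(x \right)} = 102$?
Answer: $-304546$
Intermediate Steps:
$g{\left(w \right)} = w^{2} + 568 w$
$p{\left(x \right)} = -99$ ($p{\left(x \right)} = 3 - 102 = -99$)
$\left(p{\left(321 \right)} - 251680\right) + g{\left(-451 \right)} = \left(-99 - 251680\right) - 451 \left(568 - 451\right) = \left(-99 - 251680\right) - 52767 = -251779 - 52767 = -304546$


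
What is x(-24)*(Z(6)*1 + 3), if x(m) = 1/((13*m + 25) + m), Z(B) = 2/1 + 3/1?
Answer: -8/311 ≈ -0.025723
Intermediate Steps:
Z(B) = 5 (Z(B) = 2*1 + 3*1 = 2 + 3 = 5)
x(m) = 1/(25 + 14*m) (x(m) = 1/((25 + 13*m) + m) = 1/(25 + 14*m))
x(-24)*(Z(6)*1 + 3) = (5*1 + 3)/(25 + 14*(-24)) = (5 + 3)/(25 - 336) = 8/(-311) = -1/311*8 = -8/311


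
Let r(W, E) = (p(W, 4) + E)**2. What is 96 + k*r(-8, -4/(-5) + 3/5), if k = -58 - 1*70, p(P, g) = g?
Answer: -90912/25 ≈ -3636.5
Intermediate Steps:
k = -128 (k = -58 - 70 = -128)
r(W, E) = (4 + E)**2
96 + k*r(-8, -4/(-5) + 3/5) = 96 - 128*(4 + (-4/(-5) + 3/5))**2 = 96 - 128*(4 + (-4*(-1/5) + 3*(1/5)))**2 = 96 - 128*(4 + (4/5 + 3/5))**2 = 96 - 128*(4 + 7/5)**2 = 96 - 128*(27/5)**2 = 96 - 128*729/25 = 96 - 93312/25 = -90912/25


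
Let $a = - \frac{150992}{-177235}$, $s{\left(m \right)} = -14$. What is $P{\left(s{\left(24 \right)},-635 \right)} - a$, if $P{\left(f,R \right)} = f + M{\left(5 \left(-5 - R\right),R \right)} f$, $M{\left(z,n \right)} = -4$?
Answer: $\frac{7292878}{177235} \approx 41.148$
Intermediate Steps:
$a = \frac{150992}{177235}$ ($a = \left(-150992\right) \left(- \frac{1}{177235}\right) = \frac{150992}{177235} \approx 0.85193$)
$P{\left(f,R \right)} = - 3 f$ ($P{\left(f,R \right)} = f - 4 f = - 3 f$)
$P{\left(s{\left(24 \right)},-635 \right)} - a = \left(-3\right) \left(-14\right) - \frac{150992}{177235} = 42 - \frac{150992}{177235} = \frac{7292878}{177235}$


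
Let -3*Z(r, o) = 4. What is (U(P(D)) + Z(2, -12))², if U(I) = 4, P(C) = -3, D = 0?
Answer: 64/9 ≈ 7.1111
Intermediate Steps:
Z(r, o) = -4/3 (Z(r, o) = -⅓*4 = -4/3)
(U(P(D)) + Z(2, -12))² = (4 - 4/3)² = (8/3)² = 64/9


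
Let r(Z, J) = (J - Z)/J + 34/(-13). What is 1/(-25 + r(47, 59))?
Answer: -767/21025 ≈ -0.036480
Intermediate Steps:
r(Z, J) = -34/13 + (J - Z)/J (r(Z, J) = (J - Z)/J + 34*(-1/13) = (J - Z)/J - 34/13 = -34/13 + (J - Z)/J)
1/(-25 + r(47, 59)) = 1/(-25 + (-21/13 - 1*47/59)) = 1/(-25 + (-21/13 - 1*47*1/59)) = 1/(-25 + (-21/13 - 47/59)) = 1/(-25 - 1850/767) = 1/(-21025/767) = -767/21025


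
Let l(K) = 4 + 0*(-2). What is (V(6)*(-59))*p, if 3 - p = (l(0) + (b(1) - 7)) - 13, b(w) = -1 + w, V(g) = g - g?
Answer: 0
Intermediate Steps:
V(g) = 0
l(K) = 4 (l(K) = 4 + 0 = 4)
p = 19 (p = 3 - ((4 + ((-1 + 1) - 7)) - 13) = 3 - ((4 + (0 - 7)) - 13) = 3 - ((4 - 7) - 13) = 3 - (-3 - 13) = 3 - 1*(-16) = 3 + 16 = 19)
(V(6)*(-59))*p = (0*(-59))*19 = 0*19 = 0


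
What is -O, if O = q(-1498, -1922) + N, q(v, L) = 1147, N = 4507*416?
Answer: -1876059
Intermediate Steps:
N = 1874912
O = 1876059 (O = 1147 + 1874912 = 1876059)
-O = -1*1876059 = -1876059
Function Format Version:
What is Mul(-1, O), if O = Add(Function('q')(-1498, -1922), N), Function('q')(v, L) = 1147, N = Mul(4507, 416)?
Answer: -1876059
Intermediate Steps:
N = 1874912
O = 1876059 (O = Add(1147, 1874912) = 1876059)
Mul(-1, O) = Mul(-1, 1876059) = -1876059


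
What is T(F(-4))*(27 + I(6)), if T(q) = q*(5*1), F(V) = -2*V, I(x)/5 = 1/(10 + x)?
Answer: 2185/2 ≈ 1092.5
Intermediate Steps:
I(x) = 5/(10 + x)
T(q) = 5*q (T(q) = q*5 = 5*q)
T(F(-4))*(27 + I(6)) = (5*(-2*(-4)))*(27 + 5/(10 + 6)) = (5*8)*(27 + 5/16) = 40*(27 + 5*(1/16)) = 40*(27 + 5/16) = 40*(437/16) = 2185/2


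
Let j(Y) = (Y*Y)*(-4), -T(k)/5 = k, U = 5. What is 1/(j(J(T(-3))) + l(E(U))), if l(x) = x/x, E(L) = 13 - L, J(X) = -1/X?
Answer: 225/221 ≈ 1.0181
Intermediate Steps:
T(k) = -5*k
j(Y) = -4*Y**2 (j(Y) = Y**2*(-4) = -4*Y**2)
l(x) = 1
1/(j(J(T(-3))) + l(E(U))) = 1/(-4*(-1/((-5*(-3))))**2 + 1) = 1/(-4*(-1/15)**2 + 1) = 1/(-4*1/225 + 1) = 1/(-4/225 + 1) = 1/(221/225) = 225/221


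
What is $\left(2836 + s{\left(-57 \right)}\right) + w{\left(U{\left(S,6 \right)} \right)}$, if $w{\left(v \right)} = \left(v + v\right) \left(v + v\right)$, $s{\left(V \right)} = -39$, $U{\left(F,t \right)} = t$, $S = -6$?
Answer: $2941$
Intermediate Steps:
$w{\left(v \right)} = 4 v^{2}$ ($w{\left(v \right)} = 2 v 2 v = 4 v^{2}$)
$\left(2836 + s{\left(-57 \right)}\right) + w{\left(U{\left(S,6 \right)} \right)} = \left(2836 - 39\right) + 4 \cdot 6^{2} = 2797 + 4 \cdot 36 = 2797 + 144 = 2941$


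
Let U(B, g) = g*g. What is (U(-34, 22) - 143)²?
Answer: 116281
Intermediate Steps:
U(B, g) = g²
(U(-34, 22) - 143)² = (22² - 143)² = (484 - 143)² = 341² = 116281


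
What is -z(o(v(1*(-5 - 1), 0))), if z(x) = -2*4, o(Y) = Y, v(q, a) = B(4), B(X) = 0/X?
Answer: 8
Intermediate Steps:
B(X) = 0
v(q, a) = 0
z(x) = -8
-z(o(v(1*(-5 - 1), 0))) = -1*(-8) = 8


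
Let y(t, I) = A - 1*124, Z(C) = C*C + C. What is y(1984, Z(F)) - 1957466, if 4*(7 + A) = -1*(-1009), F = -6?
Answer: -7829379/4 ≈ -1.9573e+6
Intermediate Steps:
Z(C) = C + C² (Z(C) = C² + C = C + C²)
A = 981/4 (A = -7 + (-1*(-1009))/4 = -7 + (¼)*1009 = -7 + 1009/4 = 981/4 ≈ 245.25)
y(t, I) = 485/4 (y(t, I) = 981/4 - 1*124 = 981/4 - 124 = 485/4)
y(1984, Z(F)) - 1957466 = 485/4 - 1957466 = -7829379/4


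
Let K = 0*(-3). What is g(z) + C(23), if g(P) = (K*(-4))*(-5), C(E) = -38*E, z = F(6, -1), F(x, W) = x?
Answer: -874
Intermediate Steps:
z = 6
K = 0
g(P) = 0 (g(P) = (0*(-4))*(-5) = 0*(-5) = 0)
g(z) + C(23) = 0 - 38*23 = 0 - 874 = -874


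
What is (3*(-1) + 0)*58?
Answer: -174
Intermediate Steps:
(3*(-1) + 0)*58 = (-3 + 0)*58 = -3*58 = -174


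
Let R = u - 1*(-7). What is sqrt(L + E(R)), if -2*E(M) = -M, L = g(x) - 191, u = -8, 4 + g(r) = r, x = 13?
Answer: I*sqrt(730)/2 ≈ 13.509*I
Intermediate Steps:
g(r) = -4 + r
R = -1 (R = -8 - 1*(-7) = -8 + 7 = -1)
L = -182 (L = (-4 + 13) - 191 = 9 - 191 = -182)
E(M) = M/2 (E(M) = -(-1)*M/2 = M/2)
sqrt(L + E(R)) = sqrt(-182 + (1/2)*(-1)) = sqrt(-182 - 1/2) = sqrt(-365/2) = I*sqrt(730)/2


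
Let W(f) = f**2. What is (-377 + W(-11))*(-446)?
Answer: 114176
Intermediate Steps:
(-377 + W(-11))*(-446) = (-377 + (-11)**2)*(-446) = (-377 + 121)*(-446) = -256*(-446) = 114176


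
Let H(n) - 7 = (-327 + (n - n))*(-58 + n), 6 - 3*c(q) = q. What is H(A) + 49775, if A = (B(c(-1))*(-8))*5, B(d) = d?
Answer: 99268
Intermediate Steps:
c(q) = 2 - q/3
A = -280/3 (A = ((2 - ⅓*(-1))*(-8))*5 = ((2 + ⅓)*(-8))*5 = ((7/3)*(-8))*5 = -56/3*5 = -280/3 ≈ -93.333)
H(n) = 18973 - 327*n (H(n) = 7 + (-327 + (n - n))*(-58 + n) = 7 + (-327 + 0)*(-58 + n) = 7 - 327*(-58 + n) = 7 + (18966 - 327*n) = 18973 - 327*n)
H(A) + 49775 = (18973 - 327*(-280/3)) + 49775 = (18973 + 30520) + 49775 = 49493 + 49775 = 99268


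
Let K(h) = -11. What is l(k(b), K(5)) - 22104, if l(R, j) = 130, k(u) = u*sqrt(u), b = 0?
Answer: -21974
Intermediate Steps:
k(u) = u**(3/2)
l(k(b), K(5)) - 22104 = 130 - 22104 = -21974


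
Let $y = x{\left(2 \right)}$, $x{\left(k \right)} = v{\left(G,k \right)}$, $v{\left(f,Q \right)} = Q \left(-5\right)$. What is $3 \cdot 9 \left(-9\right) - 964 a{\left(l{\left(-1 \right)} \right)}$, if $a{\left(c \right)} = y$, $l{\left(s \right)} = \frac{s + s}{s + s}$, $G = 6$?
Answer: $9397$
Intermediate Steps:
$v{\left(f,Q \right)} = - 5 Q$
$x{\left(k \right)} = - 5 k$
$y = -10$ ($y = \left(-5\right) 2 = -10$)
$l{\left(s \right)} = 1$ ($l{\left(s \right)} = \frac{2 s}{2 s} = 2 s \frac{1}{2 s} = 1$)
$a{\left(c \right)} = -10$
$3 \cdot 9 \left(-9\right) - 964 a{\left(l{\left(-1 \right)} \right)} = 3 \cdot 9 \left(-9\right) - -9640 = 27 \left(-9\right) + 9640 = -243 + 9640 = 9397$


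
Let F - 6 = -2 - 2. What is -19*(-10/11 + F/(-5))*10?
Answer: 2736/11 ≈ 248.73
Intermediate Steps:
F = 2 (F = 6 + (-2 - 2) = 6 - 4 = 2)
-19*(-10/11 + F/(-5))*10 = -19*(-10/11 + 2/(-5))*10 = -19*(-10*1/11 + 2*(-1/5))*10 = -19*(-10/11 - 2/5)*10 = -19*(-72/55)*10 = (1368/55)*10 = 2736/11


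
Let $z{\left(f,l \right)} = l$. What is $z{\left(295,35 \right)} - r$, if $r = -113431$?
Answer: $113466$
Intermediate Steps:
$z{\left(295,35 \right)} - r = 35 - -113431 = 35 + 113431 = 113466$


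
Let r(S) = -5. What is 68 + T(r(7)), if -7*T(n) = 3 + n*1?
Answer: 478/7 ≈ 68.286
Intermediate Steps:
T(n) = -3/7 - n/7 (T(n) = -(3 + n*1)/7 = -(3 + n)/7 = -3/7 - n/7)
68 + T(r(7)) = 68 + (-3/7 - ⅐*(-5)) = 68 + (-3/7 + 5/7) = 68 + 2/7 = 478/7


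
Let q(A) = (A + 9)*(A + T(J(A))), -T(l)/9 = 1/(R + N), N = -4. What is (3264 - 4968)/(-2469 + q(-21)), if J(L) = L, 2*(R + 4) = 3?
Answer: 7384/9679 ≈ 0.76289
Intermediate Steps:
R = -5/2 (R = -4 + (½)*3 = -4 + 3/2 = -5/2 ≈ -2.5000)
T(l) = 18/13 (T(l) = -9/(-5/2 - 4) = -9/(-13/2) = -9*(-2/13) = 18/13)
q(A) = (9 + A)*(18/13 + A) (q(A) = (A + 9)*(A + 18/13) = (9 + A)*(18/13 + A))
(3264 - 4968)/(-2469 + q(-21)) = (3264 - 4968)/(-2469 + (162/13 + (-21)² + (135/13)*(-21))) = -1704/(-2469 + (162/13 + 441 - 2835/13)) = -1704/(-2469 + 3060/13) = -1704/(-29037/13) = -1704*(-13/29037) = 7384/9679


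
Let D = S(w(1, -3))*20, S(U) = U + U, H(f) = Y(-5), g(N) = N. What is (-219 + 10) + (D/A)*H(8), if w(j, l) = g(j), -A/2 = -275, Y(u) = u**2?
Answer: -2279/11 ≈ -207.18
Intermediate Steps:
A = 550 (A = -2*(-275) = 550)
H(f) = 25 (H(f) = (-5)**2 = 25)
w(j, l) = j
S(U) = 2*U
D = 40 (D = (2*1)*20 = 2*20 = 40)
(-219 + 10) + (D/A)*H(8) = (-219 + 10) + (40/550)*25 = -209 + (40*(1/550))*25 = -209 + (4/55)*25 = -209 + 20/11 = -2279/11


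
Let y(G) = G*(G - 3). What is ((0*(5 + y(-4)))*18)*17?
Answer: 0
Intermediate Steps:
y(G) = G*(-3 + G)
((0*(5 + y(-4)))*18)*17 = ((0*(5 - 4*(-3 - 4)))*18)*17 = ((0*(5 - 4*(-7)))*18)*17 = ((0*(5 + 28))*18)*17 = ((0*33)*18)*17 = (0*18)*17 = 0*17 = 0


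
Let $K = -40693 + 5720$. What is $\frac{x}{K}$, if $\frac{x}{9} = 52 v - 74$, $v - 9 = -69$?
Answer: $\frac{28746}{34973} \approx 0.82195$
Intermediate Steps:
$v = -60$ ($v = 9 - 69 = -60$)
$x = -28746$ ($x = 9 \left(52 \left(-60\right) - 74\right) = 9 \left(-3120 - 74\right) = 9 \left(-3194\right) = -28746$)
$K = -34973$
$\frac{x}{K} = - \frac{28746}{-34973} = \left(-28746\right) \left(- \frac{1}{34973}\right) = \frac{28746}{34973}$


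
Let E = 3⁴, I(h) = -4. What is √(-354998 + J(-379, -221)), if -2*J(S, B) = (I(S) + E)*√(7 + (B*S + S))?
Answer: √(-1419992 - 154*√83387)/2 ≈ 605.08*I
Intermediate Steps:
E = 81
J(S, B) = -77*√(7 + S + B*S)/2 (J(S, B) = -(-4 + 81)*√(7 + (B*S + S))/2 = -77*√(7 + (S + B*S))/2 = -77*√(7 + S + B*S)/2)
√(-354998 + J(-379, -221)) = √(-354998 - 77*√(7 - 379 - 221*(-379))/2) = √(-354998 - 77*√(7 - 379 + 83759)/2) = √(-354998 - 77*√83387/2)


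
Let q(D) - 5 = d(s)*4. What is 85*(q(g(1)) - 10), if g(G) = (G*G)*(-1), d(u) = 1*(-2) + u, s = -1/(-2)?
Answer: -935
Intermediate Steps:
s = ½ (s = -1*(-½) = ½ ≈ 0.50000)
d(u) = -2 + u
g(G) = -G² (g(G) = G²*(-1) = -G²)
q(D) = -1 (q(D) = 5 + (-2 + ½)*4 = 5 - 3/2*4 = 5 - 6 = -1)
85*(q(g(1)) - 10) = 85*(-1 - 10) = 85*(-11) = -935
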